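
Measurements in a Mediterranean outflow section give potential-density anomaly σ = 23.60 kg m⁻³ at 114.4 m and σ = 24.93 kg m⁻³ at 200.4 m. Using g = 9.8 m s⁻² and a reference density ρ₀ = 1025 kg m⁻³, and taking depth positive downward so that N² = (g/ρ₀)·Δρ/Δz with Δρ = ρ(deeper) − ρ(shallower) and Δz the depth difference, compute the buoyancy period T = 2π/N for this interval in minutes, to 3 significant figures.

8.61 min

Δρ = 1024.93 − 1023.60 = 1.33 kg m⁻³ over Δz = 200.4 − 114.4 = 86 m.
N² = (9.8/1025) × (1.33/86) = 1.4786 × 10⁻⁴ s⁻².
N = √(1.4786 × 10⁻⁴) = 0.012160 rad s⁻¹, so T = 2π/N = 516.71 s = 8.6118 min ≈ 8.61 min.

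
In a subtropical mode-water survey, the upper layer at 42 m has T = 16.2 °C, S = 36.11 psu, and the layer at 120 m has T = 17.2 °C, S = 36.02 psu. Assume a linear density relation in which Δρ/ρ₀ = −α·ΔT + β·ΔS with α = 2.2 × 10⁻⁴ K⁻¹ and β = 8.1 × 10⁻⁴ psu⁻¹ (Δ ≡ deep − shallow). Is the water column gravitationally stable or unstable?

ΔT = 17.2 − 16.2 = +1.0 K and ΔS = 36.02 − 36.11 = -0.09 psu (deep − shallow).
−αΔT = -2.20 × 10⁻⁴; βΔS = -7.29 × 10⁻⁵; sum Δρ/ρ₀ = -2.929 × 10⁻⁴.
Δρ/ρ₀ < 0, so Δρ < 0: deeper water is lighter → statically unstable; the column would overturn.

unstable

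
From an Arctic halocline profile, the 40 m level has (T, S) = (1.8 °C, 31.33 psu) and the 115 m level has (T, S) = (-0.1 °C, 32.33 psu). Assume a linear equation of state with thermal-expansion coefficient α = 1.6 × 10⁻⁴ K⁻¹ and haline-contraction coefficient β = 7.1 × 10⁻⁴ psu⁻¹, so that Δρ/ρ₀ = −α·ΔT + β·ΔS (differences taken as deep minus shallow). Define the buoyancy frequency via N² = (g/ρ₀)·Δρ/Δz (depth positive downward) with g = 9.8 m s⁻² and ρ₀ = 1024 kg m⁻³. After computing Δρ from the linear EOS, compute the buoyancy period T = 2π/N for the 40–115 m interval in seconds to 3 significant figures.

546 s

ΔT = -1.9 K, ΔS = +1.00 psu (deep − shallow).
Δρ/ρ₀ = −αΔT + βΔS = 3.04 × 10⁻⁴ + 7.10 × 10⁻⁴ = 1.014 × 10⁻³, so Δρ ≈ 1.038 kg m⁻³.
N² = (g/ρ₀)·Δρ/Δz = g·(Δρ/ρ₀)/Δz = 9.8 × 1.014 × 10⁻³ / 75 = 1.3250 × 10⁻⁴ s⁻².
N = √(1.3250 × 10⁻⁴) = 0.011511 rad s⁻¹ → T = 2π/N = 545.84 s ≈ 546 s.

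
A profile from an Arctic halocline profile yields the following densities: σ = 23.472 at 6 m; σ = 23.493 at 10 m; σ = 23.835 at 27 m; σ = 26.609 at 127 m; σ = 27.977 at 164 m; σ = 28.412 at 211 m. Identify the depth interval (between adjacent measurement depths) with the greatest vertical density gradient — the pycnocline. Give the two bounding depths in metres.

127–164 m

Compute the density gradient over each adjacent pair:
  6–10 m: Δρ/Δz = 0.021/4 = 5.3 × 10⁻³ kg m⁻⁴
  10–27 m: Δρ/Δz = 0.342/17 = 0.020 kg m⁻⁴
  27–127 m: Δρ/Δz = 2.774/100 = 0.028 kg m⁻⁴
  127–164 m: Δρ/Δz = 1.368/37 = 0.037 kg m⁻⁴
  164–211 m: Δρ/Δz = 0.435/47 = 9.3 × 10⁻³ kg m⁻⁴
The largest gradient is in the 127–164 m interval — the pycnocline.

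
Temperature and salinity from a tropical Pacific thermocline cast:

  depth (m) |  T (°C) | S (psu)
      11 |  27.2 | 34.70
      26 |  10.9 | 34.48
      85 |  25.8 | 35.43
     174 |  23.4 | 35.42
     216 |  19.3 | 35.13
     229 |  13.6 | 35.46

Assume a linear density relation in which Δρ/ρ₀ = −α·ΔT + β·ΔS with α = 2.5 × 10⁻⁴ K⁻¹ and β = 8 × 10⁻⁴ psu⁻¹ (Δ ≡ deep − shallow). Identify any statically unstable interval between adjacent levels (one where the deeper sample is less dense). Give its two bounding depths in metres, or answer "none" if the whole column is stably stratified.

26–85 m

Evaluate Δρ/ρ₀ = −αΔT + βΔS across each adjacent pair:
  11–26 m: −αΔT+βΔS = −(2.5 × 10⁻⁴)(-16.3)+(8 × 10⁻⁴)(-0.22) = 3.9 × 10⁻³ → stable
  26–85 m: −αΔT+βΔS = −(2.5 × 10⁻⁴)(+14.9)+(8 × 10⁻⁴)(+0.95) = -3.0 × 10⁻³ → UNSTABLE
  85–174 m: −αΔT+βΔS = −(2.5 × 10⁻⁴)(-2.4)+(8 × 10⁻⁴)(-0.01) = 5.9 × 10⁻⁴ → stable
  174–216 m: −αΔT+βΔS = −(2.5 × 10⁻⁴)(-4.1)+(8 × 10⁻⁴)(-0.29) = 7.9 × 10⁻⁴ → stable
  216–229 m: −αΔT+βΔS = −(2.5 × 10⁻⁴)(-5.7)+(8 × 10⁻⁴)(+0.33) = 1.7 × 10⁻³ → stable
The 26–85 m interval has Δρ < 0: lighter water underlies denser water.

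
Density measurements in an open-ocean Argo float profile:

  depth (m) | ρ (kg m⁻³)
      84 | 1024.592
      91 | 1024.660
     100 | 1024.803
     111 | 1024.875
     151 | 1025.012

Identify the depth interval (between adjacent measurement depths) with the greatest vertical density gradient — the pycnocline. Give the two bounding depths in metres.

Compute the density gradient over each adjacent pair:
  84–91 m: Δρ/Δz = 0.068/7 = 9.7 × 10⁻³ kg m⁻⁴
  91–100 m: Δρ/Δz = 0.143/9 = 0.016 kg m⁻⁴
  100–111 m: Δρ/Δz = 0.072/11 = 6.5 × 10⁻³ kg m⁻⁴
  111–151 m: Δρ/Δz = 0.137/40 = 3.4 × 10⁻³ kg m⁻⁴
The largest gradient is in the 91–100 m interval — the pycnocline.

91–100 m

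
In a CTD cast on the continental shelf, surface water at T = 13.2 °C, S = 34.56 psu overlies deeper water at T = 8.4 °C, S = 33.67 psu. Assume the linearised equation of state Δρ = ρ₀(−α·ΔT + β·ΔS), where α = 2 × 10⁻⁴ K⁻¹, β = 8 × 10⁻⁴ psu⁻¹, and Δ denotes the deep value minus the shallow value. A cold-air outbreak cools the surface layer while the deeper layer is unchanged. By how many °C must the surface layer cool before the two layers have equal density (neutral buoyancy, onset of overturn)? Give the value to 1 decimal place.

1.2 °C

Neutral buoyancy requires Δρ = 0, i.e. −α(T_deep − T_surf′) + β(S_deep − S_surf) = 0.
T_surf′ = T_deep − (β/α)·ΔS = 8.4 − (8 × 10⁻⁴/2 × 10⁻⁴)·(-0.89) = 11.960 °C.
Cooling required: 13.2 − (11.960) = 1.240 °C.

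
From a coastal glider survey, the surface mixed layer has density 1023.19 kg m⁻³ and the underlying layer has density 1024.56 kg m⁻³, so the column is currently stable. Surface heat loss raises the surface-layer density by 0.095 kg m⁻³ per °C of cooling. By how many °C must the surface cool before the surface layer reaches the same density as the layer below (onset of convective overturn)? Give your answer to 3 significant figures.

14.4 °C

Density deficit of the surface layer: 1024.56 − 1023.19 = 1.37 kg m⁻³.
Required change = 1.37 / 0.095 = 14.4 °C.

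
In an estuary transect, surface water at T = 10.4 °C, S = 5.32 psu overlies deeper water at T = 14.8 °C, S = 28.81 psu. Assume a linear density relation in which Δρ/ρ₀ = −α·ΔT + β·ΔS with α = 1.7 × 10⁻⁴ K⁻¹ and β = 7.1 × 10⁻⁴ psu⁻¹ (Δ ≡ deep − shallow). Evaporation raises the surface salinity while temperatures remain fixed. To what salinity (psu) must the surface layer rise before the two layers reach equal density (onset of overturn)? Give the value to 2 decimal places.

Neutral buoyancy requires −α(T_deep − T_surf) + β(S_deep − S_surf′) = 0.
S_surf′ = S_deep − (α/β)·ΔT = 28.81 − (1.7 × 10⁻⁴/7.1 × 10⁻⁴)·(+4.4) = 27.7565 psu.
Increase required: 27.7565 − 5.32 = 22.4365 psu.

27.76 psu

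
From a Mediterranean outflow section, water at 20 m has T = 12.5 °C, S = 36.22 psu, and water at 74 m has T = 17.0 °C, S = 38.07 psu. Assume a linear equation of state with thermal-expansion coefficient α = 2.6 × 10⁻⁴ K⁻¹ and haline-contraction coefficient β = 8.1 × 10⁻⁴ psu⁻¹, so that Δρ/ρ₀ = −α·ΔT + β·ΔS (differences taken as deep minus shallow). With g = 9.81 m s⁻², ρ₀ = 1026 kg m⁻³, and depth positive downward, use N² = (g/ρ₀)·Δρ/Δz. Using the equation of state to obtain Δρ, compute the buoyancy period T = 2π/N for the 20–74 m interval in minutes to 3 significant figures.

13.6 min

ΔT = +4.5 K, ΔS = +1.85 psu (deep − shallow).
Δρ/ρ₀ = −αΔT + βΔS = -1.17 × 10⁻³ + 1.4985 × 10⁻³ = 3.285 × 10⁻⁴, so Δρ ≈ 0.3370 kg m⁻³.
N² = (g/ρ₀)·Δρ/Δz = g·(Δρ/ρ₀)/Δz = 9.81 × 3.285 × 10⁻⁴ / 54 = 5.9678 × 10⁻⁵ s⁻².
N = √(5.9678 × 10⁻⁵) = 7.7252 × 10⁻³ rad s⁻¹ → T = 2π/N = 813.34 s = 13.556 min ≈ 13.6 min.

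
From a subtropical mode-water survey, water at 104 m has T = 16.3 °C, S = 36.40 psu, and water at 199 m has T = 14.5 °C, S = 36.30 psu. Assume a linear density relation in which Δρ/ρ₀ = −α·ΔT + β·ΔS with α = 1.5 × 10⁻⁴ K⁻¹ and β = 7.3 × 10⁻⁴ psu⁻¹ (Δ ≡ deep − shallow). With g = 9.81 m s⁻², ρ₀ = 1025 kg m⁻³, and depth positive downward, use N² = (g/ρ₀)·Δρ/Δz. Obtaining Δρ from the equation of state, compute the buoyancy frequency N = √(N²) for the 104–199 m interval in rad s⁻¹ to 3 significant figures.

ΔT = -1.8 K, ΔS = -0.10 psu (deep − shallow).
Δρ/ρ₀ = −αΔT + βΔS = 2.70 × 10⁻⁴ − 7.30 × 10⁻⁵ = 1.97 × 10⁻⁴, so Δρ ≈ 0.2019 kg m⁻³.
N² = (g/ρ₀)·Δρ/Δz = g·(Δρ/ρ₀)/Δz = 9.81 × 1.97 × 10⁻⁴ / 95 = 2.0343 × 10⁻⁵ s⁻².
N = √(2.0343 × 10⁻⁵) = 4.5103 × 10⁻³ rad s⁻¹ ≈ 4.51 × 10⁻³ rad s⁻¹.

4.51 × 10⁻³ rad s⁻¹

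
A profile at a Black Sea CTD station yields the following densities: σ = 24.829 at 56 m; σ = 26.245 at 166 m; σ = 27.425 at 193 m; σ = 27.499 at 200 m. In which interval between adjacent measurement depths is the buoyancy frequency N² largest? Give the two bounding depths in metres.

Compute the density gradient over each adjacent pair:
  56–166 m: Δρ/Δz = 1.416/110 = 0.013 kg m⁻⁴
  166–193 m: Δρ/Δz = 1.180/27 = 0.044 kg m⁻⁴
  193–200 m: Δρ/Δz = 0.074/7 = 0.011 kg m⁻⁴
The largest gradient is in the 166–193 m interval — the pycnocline.

166–193 m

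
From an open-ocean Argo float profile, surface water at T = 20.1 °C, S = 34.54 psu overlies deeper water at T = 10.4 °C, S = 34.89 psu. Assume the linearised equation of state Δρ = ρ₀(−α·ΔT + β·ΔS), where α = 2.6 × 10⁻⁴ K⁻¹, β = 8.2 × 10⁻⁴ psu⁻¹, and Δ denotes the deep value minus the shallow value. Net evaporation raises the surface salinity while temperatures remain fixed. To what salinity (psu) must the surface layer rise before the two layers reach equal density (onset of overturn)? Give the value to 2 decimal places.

37.97 psu

Neutral buoyancy requires −α(T_deep − T_surf) + β(S_deep − S_surf′) = 0.
S_surf′ = S_deep − (α/β)·ΔT = 34.89 − (2.6 × 10⁻⁴/8.2 × 10⁻⁴)·(-9.7) = 37.9656 psu.
Increase required: 37.9656 − 34.54 = 3.4256 psu.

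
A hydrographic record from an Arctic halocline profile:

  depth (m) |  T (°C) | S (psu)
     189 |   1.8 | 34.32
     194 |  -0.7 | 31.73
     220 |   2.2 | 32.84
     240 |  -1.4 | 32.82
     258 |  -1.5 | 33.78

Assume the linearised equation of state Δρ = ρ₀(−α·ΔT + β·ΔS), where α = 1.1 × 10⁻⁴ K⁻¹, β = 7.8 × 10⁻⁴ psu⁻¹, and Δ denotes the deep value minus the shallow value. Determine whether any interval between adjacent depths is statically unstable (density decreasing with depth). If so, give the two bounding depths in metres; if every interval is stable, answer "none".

189–194 m

Evaluate Δρ/ρ₀ = −αΔT + βΔS across each adjacent pair:
  189–194 m: −αΔT+βΔS = −(1.1 × 10⁻⁴)(-2.5)+(7.8 × 10⁻⁴)(-2.59) = -1.7 × 10⁻³ → UNSTABLE
  194–220 m: −αΔT+βΔS = −(1.1 × 10⁻⁴)(+2.9)+(7.8 × 10⁻⁴)(+1.11) = 5.5 × 10⁻⁴ → stable
  220–240 m: −αΔT+βΔS = −(1.1 × 10⁻⁴)(-3.6)+(7.8 × 10⁻⁴)(-0.02) = 3.8 × 10⁻⁴ → stable
  240–258 m: −αΔT+βΔS = −(1.1 × 10⁻⁴)(-0.1)+(7.8 × 10⁻⁴)(+0.96) = 7.6 × 10⁻⁴ → stable
The 189–194 m interval has Δρ < 0: lighter water underlies denser water.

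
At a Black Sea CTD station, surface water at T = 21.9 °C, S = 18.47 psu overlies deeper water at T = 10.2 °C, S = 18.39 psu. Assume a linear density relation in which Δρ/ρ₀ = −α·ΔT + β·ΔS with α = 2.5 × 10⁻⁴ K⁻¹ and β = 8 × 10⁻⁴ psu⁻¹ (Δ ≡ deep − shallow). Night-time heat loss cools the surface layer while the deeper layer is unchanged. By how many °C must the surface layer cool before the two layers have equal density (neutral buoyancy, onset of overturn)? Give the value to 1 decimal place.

11.4 °C

Neutral buoyancy requires Δρ = 0, i.e. −α(T_deep − T_surf′) + β(S_deep − S_surf) = 0.
T_surf′ = T_deep − (β/α)·ΔS = 10.2 − (8 × 10⁻⁴/2.5 × 10⁻⁴)·(-0.08) = 10.456 °C.
Cooling required: 21.9 − (10.456) = 11.444 °C.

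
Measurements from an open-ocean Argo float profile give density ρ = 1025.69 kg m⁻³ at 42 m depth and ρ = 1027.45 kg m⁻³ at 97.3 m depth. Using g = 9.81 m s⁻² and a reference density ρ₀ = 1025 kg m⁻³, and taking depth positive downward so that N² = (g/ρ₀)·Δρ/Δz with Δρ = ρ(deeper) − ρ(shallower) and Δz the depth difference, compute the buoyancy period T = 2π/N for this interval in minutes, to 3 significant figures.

6.00 min

Δρ = 1027.45 − 1025.69 = 1.76 kg m⁻³ over Δz = 97.3 − 42 = 55.3 m.
N² = (9.81/1025) × (1.76/55.3) = 3.0460 × 10⁻⁴ s⁻².
N = √(3.0460 × 10⁻⁴) = 0.017453 rad s⁻¹, so T = 2π/N = 360.01 s = 6.0002 min ≈ 6.00 min.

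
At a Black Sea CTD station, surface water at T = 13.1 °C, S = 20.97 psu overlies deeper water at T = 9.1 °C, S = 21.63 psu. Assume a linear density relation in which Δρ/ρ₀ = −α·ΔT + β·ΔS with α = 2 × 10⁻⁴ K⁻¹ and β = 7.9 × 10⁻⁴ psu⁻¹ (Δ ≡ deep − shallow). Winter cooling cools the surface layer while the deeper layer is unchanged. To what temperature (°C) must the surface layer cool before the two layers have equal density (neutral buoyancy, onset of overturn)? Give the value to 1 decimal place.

6.5 °C

Neutral buoyancy requires Δρ = 0, i.e. −α(T_deep − T_surf′) + β(S_deep − S_surf) = 0.
T_surf′ = T_deep − (β/α)·ΔS = 9.1 − (7.9 × 10⁻⁴/2 × 10⁻⁴)·(+0.66) = 6.493 °C.
Cooling required: 13.1 − (6.493) = 6.607 °C.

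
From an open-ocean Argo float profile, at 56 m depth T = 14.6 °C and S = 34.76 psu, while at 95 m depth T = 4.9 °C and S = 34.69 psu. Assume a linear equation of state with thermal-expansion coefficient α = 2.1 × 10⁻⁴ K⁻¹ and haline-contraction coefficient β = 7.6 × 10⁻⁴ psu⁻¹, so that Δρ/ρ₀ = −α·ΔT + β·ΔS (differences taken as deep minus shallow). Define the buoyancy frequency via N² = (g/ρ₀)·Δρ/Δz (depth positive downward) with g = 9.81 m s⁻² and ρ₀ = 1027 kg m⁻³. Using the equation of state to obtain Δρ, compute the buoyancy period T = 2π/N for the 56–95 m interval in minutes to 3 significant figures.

ΔT = -9.7 K, ΔS = -0.07 psu (deep − shallow).
Δρ/ρ₀ = −αΔT + βΔS = 2.037 × 10⁻³ − 5.32 × 10⁻⁵ = 1.9838 × 10⁻³, so Δρ ≈ 2.037 kg m⁻³.
N² = (g/ρ₀)·Δρ/Δz = g·(Δρ/ρ₀)/Δz = 9.81 × 1.9838 × 10⁻³ / 39 = 4.9900 × 10⁻⁴ s⁻².
N = √(4.9900 × 10⁻⁴) = 0.022338 rad s⁻¹ → T = 2π/N = 281.28 s = 4.6880 min ≈ 4.69 min.

4.69 min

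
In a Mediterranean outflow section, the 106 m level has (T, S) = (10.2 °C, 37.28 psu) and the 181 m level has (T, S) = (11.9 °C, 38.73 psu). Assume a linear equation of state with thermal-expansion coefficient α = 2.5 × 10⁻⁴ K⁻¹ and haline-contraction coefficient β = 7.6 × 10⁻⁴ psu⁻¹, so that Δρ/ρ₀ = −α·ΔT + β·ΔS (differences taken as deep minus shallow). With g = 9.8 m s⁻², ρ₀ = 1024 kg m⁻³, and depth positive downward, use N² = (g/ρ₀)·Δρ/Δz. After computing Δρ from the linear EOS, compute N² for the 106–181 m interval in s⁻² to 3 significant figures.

ΔT = +1.7 K, ΔS = +1.45 psu (deep − shallow).
Δρ/ρ₀ = −αΔT + βΔS = -4.25 × 10⁻⁴ + 1.102 × 10⁻³ = 6.77 × 10⁻⁴, so Δρ ≈ 0.6932 kg m⁻³.
N² = (g/ρ₀)·Δρ/Δz = g·(Δρ/ρ₀)/Δz = 9.8 × 6.77 × 10⁻⁴ / 75 = 8.8461 × 10⁻⁵ s⁻² ≈ 8.85 × 10⁻⁵ s⁻².

8.85 × 10⁻⁵ s⁻²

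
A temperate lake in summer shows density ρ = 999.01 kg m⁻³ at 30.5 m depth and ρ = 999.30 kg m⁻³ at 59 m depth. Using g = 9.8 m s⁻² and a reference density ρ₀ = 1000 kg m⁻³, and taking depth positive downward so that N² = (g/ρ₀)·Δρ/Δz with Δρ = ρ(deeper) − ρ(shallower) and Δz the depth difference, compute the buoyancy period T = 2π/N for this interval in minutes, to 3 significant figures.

Δρ = 999.30 − 999.01 = 0.29 kg m⁻³ over Δz = 59 − 30.5 = 28.5 m.
N² = (9.8/1000) × (0.29/28.5) = 9.9719 × 10⁻⁵ s⁻².
N = √(9.9719 × 10⁻⁵) = 9.9859 × 10⁻³ rad s⁻¹, so T = 2π/N = 629.21 s = 10.487 min ≈ 10.5 min.
N² > 0, so the interval is statically stable.

10.5 min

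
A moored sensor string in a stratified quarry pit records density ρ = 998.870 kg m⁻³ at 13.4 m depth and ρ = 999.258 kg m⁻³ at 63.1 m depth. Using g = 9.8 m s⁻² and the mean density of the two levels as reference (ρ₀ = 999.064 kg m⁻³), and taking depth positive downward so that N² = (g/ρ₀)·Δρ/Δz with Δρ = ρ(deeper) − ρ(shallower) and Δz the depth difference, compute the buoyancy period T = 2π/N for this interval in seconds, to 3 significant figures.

Δρ = 999.258 − 998.870 = 0.388 kg m⁻³ over Δz = 63.1 − 13.4 = 49.7 m.
N² = (9.8/999.064) × (0.388/49.7) = 7.6579 × 10⁻⁵ s⁻².
N = √(7.6579 × 10⁻⁵) = 8.7509 × 10⁻³ rad s⁻¹, so T = 2π/N = 718.00 s ≈ 718 s.

718 s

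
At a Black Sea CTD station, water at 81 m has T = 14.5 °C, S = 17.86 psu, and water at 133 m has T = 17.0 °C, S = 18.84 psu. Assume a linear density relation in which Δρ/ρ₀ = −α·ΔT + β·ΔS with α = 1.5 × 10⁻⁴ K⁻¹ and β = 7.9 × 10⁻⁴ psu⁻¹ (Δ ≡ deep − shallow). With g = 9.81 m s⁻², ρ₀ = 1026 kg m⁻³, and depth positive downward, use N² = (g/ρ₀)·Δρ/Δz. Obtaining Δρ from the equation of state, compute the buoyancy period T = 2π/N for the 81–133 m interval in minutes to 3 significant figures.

12.1 min

ΔT = +2.5 K, ΔS = +0.98 psu (deep − shallow).
Δρ/ρ₀ = −αΔT + βΔS = -3.75 × 10⁻⁴ + 7.742 × 10⁻⁴ = 3.992 × 10⁻⁴, so Δρ ≈ 0.4096 kg m⁻³.
N² = (g/ρ₀)·Δρ/Δz = g·(Δρ/ρ₀)/Δz = 9.81 × 3.992 × 10⁻⁴ / 52 = 7.5311 × 10⁻⁵ s⁻².
N = √(7.5311 × 10⁻⁵) = 8.6782 × 10⁻³ rad s⁻¹ → T = 2π/N = 724.02 s = 12.067 min ≈ 12.1 min.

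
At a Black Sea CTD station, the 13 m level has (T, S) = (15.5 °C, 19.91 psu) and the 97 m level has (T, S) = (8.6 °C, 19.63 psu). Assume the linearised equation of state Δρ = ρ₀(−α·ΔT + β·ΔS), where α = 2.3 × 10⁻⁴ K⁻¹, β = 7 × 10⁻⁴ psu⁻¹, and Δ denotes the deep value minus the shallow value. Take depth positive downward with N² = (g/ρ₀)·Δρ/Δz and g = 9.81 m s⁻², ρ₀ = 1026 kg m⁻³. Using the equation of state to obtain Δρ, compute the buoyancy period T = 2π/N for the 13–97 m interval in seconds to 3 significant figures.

493 s

ΔT = -6.9 K, ΔS = -0.28 psu (deep − shallow).
Δρ/ρ₀ = −αΔT + βΔS = 1.587 × 10⁻³ − 1.96 × 10⁻⁴ = 1.391 × 10⁻³, so Δρ ≈ 1.427 kg m⁻³.
N² = (g/ρ₀)·Δρ/Δz = g·(Δρ/ρ₀)/Δz = 9.81 × 1.391 × 10⁻³ / 84 = 1.6245 × 10⁻⁴ s⁻².
N = √(1.6245 × 10⁻⁴) = 0.012746 rad s⁻¹ → T = 2π/N = 492.95 s ≈ 493 s.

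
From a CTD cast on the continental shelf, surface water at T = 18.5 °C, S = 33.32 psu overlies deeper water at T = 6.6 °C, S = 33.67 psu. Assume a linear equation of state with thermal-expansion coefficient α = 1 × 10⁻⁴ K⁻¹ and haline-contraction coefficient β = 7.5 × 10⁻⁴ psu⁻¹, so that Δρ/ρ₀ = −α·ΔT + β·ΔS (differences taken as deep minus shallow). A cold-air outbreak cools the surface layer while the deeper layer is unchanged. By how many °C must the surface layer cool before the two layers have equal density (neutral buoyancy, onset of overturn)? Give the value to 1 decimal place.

Neutral buoyancy requires Δρ = 0, i.e. −α(T_deep − T_surf′) + β(S_deep − S_surf) = 0.
T_surf′ = T_deep − (β/α)·ΔS = 6.6 − (7.5 × 10⁻⁴/1 × 10⁻⁴)·(+0.35) = 3.975 °C.
Cooling required: 18.5 − (3.975) = 14.525 °C.

14.5 °C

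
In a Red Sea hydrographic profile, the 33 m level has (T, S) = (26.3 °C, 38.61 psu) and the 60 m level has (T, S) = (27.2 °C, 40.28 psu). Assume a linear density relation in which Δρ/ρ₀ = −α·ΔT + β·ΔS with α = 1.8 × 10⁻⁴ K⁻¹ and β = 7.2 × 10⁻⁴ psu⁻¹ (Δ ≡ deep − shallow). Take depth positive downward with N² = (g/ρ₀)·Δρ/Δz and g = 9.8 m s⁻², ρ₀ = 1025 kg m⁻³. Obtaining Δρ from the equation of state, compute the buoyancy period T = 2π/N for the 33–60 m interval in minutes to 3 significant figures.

ΔT = +0.9 K, ΔS = +1.67 psu (deep − shallow).
Δρ/ρ₀ = −αΔT + βΔS = -1.62 × 10⁻⁴ + 1.2024 × 10⁻³ = 1.0404 × 10⁻³, so Δρ ≈ 1.066 kg m⁻³.
N² = (g/ρ₀)·Δρ/Δz = g·(Δρ/ρ₀)/Δz = 9.8 × 1.0404 × 10⁻³ / 27 = 3.7763 × 10⁻⁴ s⁻².
N = √(3.7763 × 10⁻⁴) = 0.019433 rad s⁻¹ → T = 2π/N = 323.33 s = 5.3888 min ≈ 5.39 min.

5.39 min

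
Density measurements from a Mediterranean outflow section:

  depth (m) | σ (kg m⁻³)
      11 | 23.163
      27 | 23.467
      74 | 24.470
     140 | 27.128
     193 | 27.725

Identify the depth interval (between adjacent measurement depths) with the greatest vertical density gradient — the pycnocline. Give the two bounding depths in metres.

74–140 m

Compute the density gradient over each adjacent pair:
  11–27 m: Δρ/Δz = 0.304/16 = 0.019 kg m⁻⁴
  27–74 m: Δρ/Δz = 1.003/47 = 0.021 kg m⁻⁴
  74–140 m: Δρ/Δz = 2.658/66 = 0.040 kg m⁻⁴
  140–193 m: Δρ/Δz = 0.597/53 = 0.011 kg m⁻⁴
The largest gradient is in the 74–140 m interval — the pycnocline.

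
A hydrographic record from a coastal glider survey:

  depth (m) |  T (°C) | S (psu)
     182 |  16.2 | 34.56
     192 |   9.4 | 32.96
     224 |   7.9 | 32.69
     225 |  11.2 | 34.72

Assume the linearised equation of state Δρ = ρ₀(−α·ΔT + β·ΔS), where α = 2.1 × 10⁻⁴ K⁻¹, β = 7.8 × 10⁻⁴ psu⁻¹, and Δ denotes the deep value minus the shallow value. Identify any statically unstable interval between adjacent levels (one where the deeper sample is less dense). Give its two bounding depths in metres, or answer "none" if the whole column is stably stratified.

none

Evaluate Δρ/ρ₀ = −αΔT + βΔS across each adjacent pair:
  182–192 m: −αΔT+βΔS = −(2.1 × 10⁻⁴)(-6.8)+(7.8 × 10⁻⁴)(-1.60) = 1.8 × 10⁻⁴ → stable
  192–224 m: −αΔT+βΔS = −(2.1 × 10⁻⁴)(-1.5)+(7.8 × 10⁻⁴)(-0.27) = 1.0 × 10⁻⁴ → stable
  224–225 m: −αΔT+βΔS = −(2.1 × 10⁻⁴)(+3.3)+(7.8 × 10⁻⁴)(+2.03) = 8.9 × 10⁻⁴ → stable
Every interval has Δρ > 0: the column is stably stratified throughout.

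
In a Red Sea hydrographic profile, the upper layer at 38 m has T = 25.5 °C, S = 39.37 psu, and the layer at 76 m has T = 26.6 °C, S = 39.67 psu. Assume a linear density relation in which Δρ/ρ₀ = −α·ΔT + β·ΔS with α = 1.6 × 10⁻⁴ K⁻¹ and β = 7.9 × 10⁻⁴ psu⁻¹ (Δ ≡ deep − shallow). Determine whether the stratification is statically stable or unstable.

stable

ΔT = 26.6 − 25.5 = +1.1 K and ΔS = 39.67 − 39.37 = +0.30 psu (deep − shallow).
−αΔT = -1.76 × 10⁻⁴; βΔS = 2.37 × 10⁻⁴; sum Δρ/ρ₀ = 6.10 × 10⁻⁵.
Δρ/ρ₀ > 0, so Δρ > 0: deeper water is denser → statically stable.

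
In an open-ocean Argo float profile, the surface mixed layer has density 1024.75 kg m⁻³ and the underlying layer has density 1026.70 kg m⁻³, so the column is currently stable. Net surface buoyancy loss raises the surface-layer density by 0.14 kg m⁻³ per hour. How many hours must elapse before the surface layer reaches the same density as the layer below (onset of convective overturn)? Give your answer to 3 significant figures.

13.9 hours

Density deficit of the surface layer: 1026.70 − 1024.75 = 1.95 kg m⁻³.
Required change = 1.95 / 0.14 = 13.9 hours.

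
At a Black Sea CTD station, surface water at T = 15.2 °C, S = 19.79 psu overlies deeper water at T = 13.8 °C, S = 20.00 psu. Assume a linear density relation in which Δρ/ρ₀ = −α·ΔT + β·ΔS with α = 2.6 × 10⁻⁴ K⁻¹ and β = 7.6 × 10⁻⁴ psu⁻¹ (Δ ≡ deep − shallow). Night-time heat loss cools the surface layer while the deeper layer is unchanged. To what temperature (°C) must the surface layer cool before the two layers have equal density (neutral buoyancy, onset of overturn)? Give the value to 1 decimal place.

Neutral buoyancy requires Δρ = 0, i.e. −α(T_deep − T_surf′) + β(S_deep − S_surf) = 0.
T_surf′ = T_deep − (β/α)·ΔS = 13.8 − (7.6 × 10⁻⁴/2.6 × 10⁻⁴)·(+0.21) = 13.186 °C.
Cooling required: 15.2 − (13.186) = 2.014 °C.

13.2 °C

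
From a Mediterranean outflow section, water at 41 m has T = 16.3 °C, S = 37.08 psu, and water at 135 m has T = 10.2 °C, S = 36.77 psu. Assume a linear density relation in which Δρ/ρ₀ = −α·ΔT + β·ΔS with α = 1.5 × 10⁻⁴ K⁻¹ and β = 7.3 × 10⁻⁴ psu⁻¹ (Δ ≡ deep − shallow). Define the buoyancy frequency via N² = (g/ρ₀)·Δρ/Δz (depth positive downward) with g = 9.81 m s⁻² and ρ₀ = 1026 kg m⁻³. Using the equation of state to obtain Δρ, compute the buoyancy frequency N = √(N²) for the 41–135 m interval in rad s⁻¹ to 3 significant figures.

8.48 × 10⁻³ rad s⁻¹

ΔT = -6.1 K, ΔS = -0.31 psu (deep − shallow).
Δρ/ρ₀ = −αΔT + βΔS = 9.15 × 10⁻⁴ − 2.263 × 10⁻⁴ = 6.887 × 10⁻⁴, so Δρ ≈ 0.7066 kg m⁻³.
N² = (g/ρ₀)·Δρ/Δz = g·(Δρ/ρ₀)/Δz = 9.81 × 6.887 × 10⁻⁴ / 94 = 7.1874 × 10⁻⁵ s⁻².
N = √(7.1874 × 10⁻⁵) = 8.4779 × 10⁻³ rad s⁻¹ ≈ 8.48 × 10⁻³ rad s⁻¹.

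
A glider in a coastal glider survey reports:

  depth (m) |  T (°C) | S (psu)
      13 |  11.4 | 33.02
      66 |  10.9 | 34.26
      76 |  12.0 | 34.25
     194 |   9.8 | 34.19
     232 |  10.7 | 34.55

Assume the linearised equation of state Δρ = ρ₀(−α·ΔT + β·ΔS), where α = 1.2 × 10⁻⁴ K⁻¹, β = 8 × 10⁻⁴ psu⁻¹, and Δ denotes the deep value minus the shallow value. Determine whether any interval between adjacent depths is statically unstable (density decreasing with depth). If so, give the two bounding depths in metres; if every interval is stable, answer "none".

66–76 m

Evaluate Δρ/ρ₀ = −αΔT + βΔS across each adjacent pair:
  13–66 m: −αΔT+βΔS = −(1.2 × 10⁻⁴)(-0.5)+(8 × 10⁻⁴)(+1.24) = 1.1 × 10⁻³ → stable
  66–76 m: −αΔT+βΔS = −(1.2 × 10⁻⁴)(+1.1)+(8 × 10⁻⁴)(-0.01) = -1.4 × 10⁻⁴ → UNSTABLE
  76–194 m: −αΔT+βΔS = −(1.2 × 10⁻⁴)(-2.2)+(8 × 10⁻⁴)(-0.06) = 2.2 × 10⁻⁴ → stable
  194–232 m: −αΔT+βΔS = −(1.2 × 10⁻⁴)(+0.9)+(8 × 10⁻⁴)(+0.36) = 1.8 × 10⁻⁴ → stable
The 66–76 m interval has Δρ < 0: lighter water underlies denser water.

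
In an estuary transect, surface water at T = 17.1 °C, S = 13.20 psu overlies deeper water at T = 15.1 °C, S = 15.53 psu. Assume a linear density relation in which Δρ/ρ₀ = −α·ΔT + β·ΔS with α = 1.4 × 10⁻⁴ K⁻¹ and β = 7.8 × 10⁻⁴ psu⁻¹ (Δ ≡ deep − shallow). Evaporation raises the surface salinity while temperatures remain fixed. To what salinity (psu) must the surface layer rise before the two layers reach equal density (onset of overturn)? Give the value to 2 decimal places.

Neutral buoyancy requires −α(T_deep − T_surf) + β(S_deep − S_surf′) = 0.
S_surf′ = S_deep − (α/β)·ΔT = 15.53 − (1.4 × 10⁻⁴/7.8 × 10⁻⁴)·(-2.0) = 15.8890 psu.
Increase required: 15.8890 − 13.20 = 2.6890 psu.

15.89 psu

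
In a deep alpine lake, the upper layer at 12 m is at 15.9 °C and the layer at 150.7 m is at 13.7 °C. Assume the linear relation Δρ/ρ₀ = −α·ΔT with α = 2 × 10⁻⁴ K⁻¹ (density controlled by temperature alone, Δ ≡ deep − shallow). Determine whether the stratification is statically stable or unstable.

stable

ΔT = 13.7 − 15.9 = -2.2 K, so Δρ/ρ₀ = −αΔT = 4.40 × 10⁻⁴.
Δρ/ρ₀ > 0, so Δρ > 0: deeper water is denser → statically stable.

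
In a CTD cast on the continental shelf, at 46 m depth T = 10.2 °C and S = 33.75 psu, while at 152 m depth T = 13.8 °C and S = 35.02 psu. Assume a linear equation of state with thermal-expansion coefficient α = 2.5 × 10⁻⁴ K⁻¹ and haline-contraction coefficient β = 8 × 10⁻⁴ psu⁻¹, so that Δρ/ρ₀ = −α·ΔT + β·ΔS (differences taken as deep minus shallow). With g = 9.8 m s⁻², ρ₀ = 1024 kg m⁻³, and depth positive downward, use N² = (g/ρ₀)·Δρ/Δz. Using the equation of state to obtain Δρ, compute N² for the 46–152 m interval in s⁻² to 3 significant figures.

ΔT = +3.6 K, ΔS = +1.27 psu (deep − shallow).
Δρ/ρ₀ = −αΔT + βΔS = -9.00 × 10⁻⁴ + 1.016 × 10⁻³ = 1.16 × 10⁻⁴, so Δρ ≈ 0.1188 kg m⁻³.
N² = (g/ρ₀)·Δρ/Δz = g·(Δρ/ρ₀)/Δz = 9.8 × 1.16 × 10⁻⁴ / 106 = 1.0725 × 10⁻⁵ s⁻² ≈ 1.07 × 10⁻⁵ s⁻².

1.07 × 10⁻⁵ s⁻²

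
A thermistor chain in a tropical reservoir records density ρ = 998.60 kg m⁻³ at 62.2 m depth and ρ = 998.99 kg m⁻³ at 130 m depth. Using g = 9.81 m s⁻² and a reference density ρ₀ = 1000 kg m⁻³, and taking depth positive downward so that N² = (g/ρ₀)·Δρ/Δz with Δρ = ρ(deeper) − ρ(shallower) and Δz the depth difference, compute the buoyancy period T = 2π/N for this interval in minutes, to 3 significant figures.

Δρ = 998.99 − 998.60 = 0.39 kg m⁻³ over Δz = 130 − 62.2 = 67.8 m.
N² = (9.81/1000) × (0.39/67.8) = 5.6429 × 10⁻⁵ s⁻².
N = √(5.6429 × 10⁻⁵) = 7.5119 × 10⁻³ rad s⁻¹, so T = 2π/N = 836.43 s = 13.940 min ≈ 13.9 min.

13.9 min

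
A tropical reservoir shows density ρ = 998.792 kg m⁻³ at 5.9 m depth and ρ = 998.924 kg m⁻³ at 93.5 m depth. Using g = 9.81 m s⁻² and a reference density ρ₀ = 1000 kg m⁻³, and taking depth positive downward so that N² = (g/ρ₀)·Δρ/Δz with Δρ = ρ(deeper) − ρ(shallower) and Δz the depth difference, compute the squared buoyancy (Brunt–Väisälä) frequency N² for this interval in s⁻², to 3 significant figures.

1.48 × 10⁻⁵ s⁻²

Δρ = 998.924 − 998.792 = 0.132 kg m⁻³ over Δz = 93.5 − 5.9 = 87.6 m.
N² = (9.81/1000) × (0.132/87.6) = 1.4782 × 10⁻⁵ s⁻² ≈ 1.48 × 10⁻⁵ s⁻².
N² > 0, so the interval is statically stable.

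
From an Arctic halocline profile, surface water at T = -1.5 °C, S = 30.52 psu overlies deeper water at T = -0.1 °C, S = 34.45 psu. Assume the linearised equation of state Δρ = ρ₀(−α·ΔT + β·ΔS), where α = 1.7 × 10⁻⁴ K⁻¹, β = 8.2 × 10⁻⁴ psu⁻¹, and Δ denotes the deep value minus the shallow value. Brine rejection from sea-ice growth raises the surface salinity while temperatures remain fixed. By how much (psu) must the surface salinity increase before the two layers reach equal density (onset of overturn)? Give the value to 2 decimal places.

3.64 psu

Neutral buoyancy requires −α(T_deep − T_surf) + β(S_deep − S_surf′) = 0.
S_surf′ = S_deep − (α/β)·ΔT = 34.45 − (1.7 × 10⁻⁴/8.2 × 10⁻⁴)·(+1.4) = 34.1598 psu.
Increase required: 34.1598 − 30.52 = 3.6398 psu.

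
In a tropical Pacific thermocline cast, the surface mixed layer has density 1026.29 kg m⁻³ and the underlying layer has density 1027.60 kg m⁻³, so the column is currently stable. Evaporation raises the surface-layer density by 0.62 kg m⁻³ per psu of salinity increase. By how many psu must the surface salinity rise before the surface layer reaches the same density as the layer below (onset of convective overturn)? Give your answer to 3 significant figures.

2.11 psu

Density deficit of the surface layer: 1027.60 − 1026.29 = 1.31 kg m⁻³.
Required change = 1.31 / 0.62 = 2.11 psu.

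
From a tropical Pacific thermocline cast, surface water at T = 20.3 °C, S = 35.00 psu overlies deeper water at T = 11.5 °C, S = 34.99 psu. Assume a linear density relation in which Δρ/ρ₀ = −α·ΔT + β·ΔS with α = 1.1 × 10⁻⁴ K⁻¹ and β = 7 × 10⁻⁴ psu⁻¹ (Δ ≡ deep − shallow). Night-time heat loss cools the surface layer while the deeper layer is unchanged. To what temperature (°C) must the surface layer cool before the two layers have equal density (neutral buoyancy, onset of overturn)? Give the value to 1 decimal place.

11.6 °C

Neutral buoyancy requires Δρ = 0, i.e. −α(T_deep − T_surf′) + β(S_deep − S_surf) = 0.
T_surf′ = T_deep − (β/α)·ΔS = 11.5 − (7 × 10⁻⁴/1.1 × 10⁻⁴)·(-0.01) = 11.564 °C.
Cooling required: 20.3 − (11.564) = 8.736 °C.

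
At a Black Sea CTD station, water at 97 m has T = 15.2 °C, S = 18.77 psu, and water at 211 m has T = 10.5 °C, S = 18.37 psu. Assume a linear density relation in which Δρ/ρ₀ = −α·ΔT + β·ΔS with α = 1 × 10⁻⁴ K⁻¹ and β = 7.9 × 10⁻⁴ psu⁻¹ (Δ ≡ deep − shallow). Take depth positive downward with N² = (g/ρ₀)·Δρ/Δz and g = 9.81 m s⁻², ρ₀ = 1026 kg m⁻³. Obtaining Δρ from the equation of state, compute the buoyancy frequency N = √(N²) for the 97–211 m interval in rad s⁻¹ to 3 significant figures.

3.64 × 10⁻³ rad s⁻¹

ΔT = -4.7 K, ΔS = -0.40 psu (deep − shallow).
Δρ/ρ₀ = −αΔT + βΔS = 4.70 × 10⁻⁴ − 3.16 × 10⁻⁴ = 1.54 × 10⁻⁴, so Δρ ≈ 0.1580 kg m⁻³.
N² = (g/ρ₀)·Δρ/Δz = g·(Δρ/ρ₀)/Δz = 9.81 × 1.54 × 10⁻⁴ / 114 = 1.3252 × 10⁻⁵ s⁻².
N = √(1.3252 × 10⁻⁵) = 3.6403 × 10⁻³ rad s⁻¹ ≈ 3.64 × 10⁻³ rad s⁻¹.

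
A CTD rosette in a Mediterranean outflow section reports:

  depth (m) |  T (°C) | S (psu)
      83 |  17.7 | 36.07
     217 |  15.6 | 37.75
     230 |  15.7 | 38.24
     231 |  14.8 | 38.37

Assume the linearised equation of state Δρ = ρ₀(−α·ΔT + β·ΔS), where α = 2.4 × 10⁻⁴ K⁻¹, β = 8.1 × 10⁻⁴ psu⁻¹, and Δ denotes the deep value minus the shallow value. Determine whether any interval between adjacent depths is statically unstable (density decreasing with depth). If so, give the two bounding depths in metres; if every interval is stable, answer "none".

none

Evaluate Δρ/ρ₀ = −αΔT + βΔS across each adjacent pair:
  83–217 m: −αΔT+βΔS = −(2.4 × 10⁻⁴)(-2.1)+(8.1 × 10⁻⁴)(+1.68) = 1.9 × 10⁻³ → stable
  217–230 m: −αΔT+βΔS = −(2.4 × 10⁻⁴)(+0.1)+(8.1 × 10⁻⁴)(+0.49) = 3.7 × 10⁻⁴ → stable
  230–231 m: −αΔT+βΔS = −(2.4 × 10⁻⁴)(-0.9)+(8.1 × 10⁻⁴)(+0.13) = 3.2 × 10⁻⁴ → stable
Every interval has Δρ > 0: the column is stably stratified throughout.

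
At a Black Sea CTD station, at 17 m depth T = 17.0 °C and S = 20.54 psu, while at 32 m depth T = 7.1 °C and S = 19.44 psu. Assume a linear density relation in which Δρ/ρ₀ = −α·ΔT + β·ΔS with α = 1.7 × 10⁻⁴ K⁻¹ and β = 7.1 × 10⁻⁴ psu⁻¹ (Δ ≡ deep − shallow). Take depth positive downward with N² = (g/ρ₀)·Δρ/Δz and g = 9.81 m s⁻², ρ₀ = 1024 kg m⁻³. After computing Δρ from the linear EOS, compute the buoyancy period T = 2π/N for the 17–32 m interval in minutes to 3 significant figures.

4.31 min

ΔT = -9.9 K, ΔS = -1.10 psu (deep − shallow).
Δρ/ρ₀ = −αΔT + βΔS = 1.683 × 10⁻³ − 7.81 × 10⁻⁴ = 9.02 × 10⁻⁴, so Δρ ≈ 0.9236 kg m⁻³.
N² = (g/ρ₀)·Δρ/Δz = g·(Δρ/ρ₀)/Δz = 9.81 × 9.02 × 10⁻⁴ / 15 = 5.8991 × 10⁻⁴ s⁻².
N = √(5.8991 × 10⁻⁴) = 0.024288 rad s⁻¹ → T = 2π/N = 258.70 s = 4.3117 min ≈ 4.31 min.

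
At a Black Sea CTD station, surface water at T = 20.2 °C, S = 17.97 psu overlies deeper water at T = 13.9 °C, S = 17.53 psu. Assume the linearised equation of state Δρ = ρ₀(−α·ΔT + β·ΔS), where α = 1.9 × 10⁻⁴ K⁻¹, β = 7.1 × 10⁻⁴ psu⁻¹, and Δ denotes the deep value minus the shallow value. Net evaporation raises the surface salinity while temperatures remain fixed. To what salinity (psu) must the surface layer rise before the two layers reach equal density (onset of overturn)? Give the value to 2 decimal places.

19.22 psu

Neutral buoyancy requires −α(T_deep − T_surf) + β(S_deep − S_surf′) = 0.
S_surf′ = S_deep − (α/β)·ΔT = 17.53 − (1.9 × 10⁻⁴/7.1 × 10⁻⁴)·(-6.3) = 19.2159 psu.
Increase required: 19.2159 − 17.97 = 1.2459 psu.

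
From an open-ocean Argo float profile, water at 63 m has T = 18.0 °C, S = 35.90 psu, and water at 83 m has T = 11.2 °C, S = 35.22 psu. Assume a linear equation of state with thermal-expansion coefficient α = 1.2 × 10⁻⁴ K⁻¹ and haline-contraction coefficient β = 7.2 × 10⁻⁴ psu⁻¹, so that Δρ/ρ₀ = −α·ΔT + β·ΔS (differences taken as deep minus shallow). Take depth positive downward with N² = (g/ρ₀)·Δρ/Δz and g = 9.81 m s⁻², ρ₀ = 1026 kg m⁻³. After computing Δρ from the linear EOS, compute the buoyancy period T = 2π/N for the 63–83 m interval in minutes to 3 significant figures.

8.28 min

ΔT = -6.8 K, ΔS = -0.68 psu (deep − shallow).
Δρ/ρ₀ = −αΔT + βΔS = 8.16 × 10⁻⁴ − 4.896 × 10⁻⁴ = 3.264 × 10⁻⁴, so Δρ ≈ 0.3349 kg m⁻³.
N² = (g/ρ₀)·Δρ/Δz = g·(Δρ/ρ₀)/Δz = 9.81 × 3.264 × 10⁻⁴ / 20 = 1.6010 × 10⁻⁴ s⁻².
N = √(1.6010 × 10⁻⁴) = 0.012653 rad s⁻¹ → T = 2π/N = 496.58 s = 8.2763 min ≈ 8.28 min.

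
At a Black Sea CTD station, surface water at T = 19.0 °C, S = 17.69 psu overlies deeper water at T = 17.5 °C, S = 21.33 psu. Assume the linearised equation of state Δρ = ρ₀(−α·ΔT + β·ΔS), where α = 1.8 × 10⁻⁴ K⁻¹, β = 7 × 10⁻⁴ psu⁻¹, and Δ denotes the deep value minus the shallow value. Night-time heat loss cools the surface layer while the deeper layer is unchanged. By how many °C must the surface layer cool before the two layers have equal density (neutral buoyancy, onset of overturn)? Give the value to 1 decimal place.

15.7 °C

Neutral buoyancy requires Δρ = 0, i.e. −α(T_deep − T_surf′) + β(S_deep − S_surf) = 0.
T_surf′ = T_deep − (β/α)·ΔS = 17.5 − (7 × 10⁻⁴/1.8 × 10⁻⁴)·(+3.64) = 3.344 °C.
Cooling required: 19.0 − (3.344) = 15.656 °C.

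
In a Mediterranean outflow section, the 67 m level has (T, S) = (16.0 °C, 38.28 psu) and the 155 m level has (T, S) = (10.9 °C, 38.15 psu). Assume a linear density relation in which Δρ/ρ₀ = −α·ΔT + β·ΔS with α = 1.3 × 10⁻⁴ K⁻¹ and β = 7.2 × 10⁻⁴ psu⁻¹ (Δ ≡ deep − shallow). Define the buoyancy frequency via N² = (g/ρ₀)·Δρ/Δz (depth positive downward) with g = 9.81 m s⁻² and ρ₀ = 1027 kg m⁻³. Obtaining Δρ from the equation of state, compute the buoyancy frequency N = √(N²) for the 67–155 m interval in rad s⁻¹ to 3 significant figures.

7.97 × 10⁻³ rad s⁻¹

ΔT = -5.1 K, ΔS = -0.13 psu (deep − shallow).
Δρ/ρ₀ = −αΔT + βΔS = 6.63 × 10⁻⁴ − 9.36 × 10⁻⁵ = 5.694 × 10⁻⁴, so Δρ ≈ 0.5848 kg m⁻³.
N² = (g/ρ₀)·Δρ/Δz = g·(Δρ/ρ₀)/Δz = 9.81 × 5.694 × 10⁻⁴ / 88 = 6.3475 × 10⁻⁵ s⁻².
N = √(6.3475 × 10⁻⁵) = 7.9671 × 10⁻³ rad s⁻¹ ≈ 7.97 × 10⁻³ rad s⁻¹.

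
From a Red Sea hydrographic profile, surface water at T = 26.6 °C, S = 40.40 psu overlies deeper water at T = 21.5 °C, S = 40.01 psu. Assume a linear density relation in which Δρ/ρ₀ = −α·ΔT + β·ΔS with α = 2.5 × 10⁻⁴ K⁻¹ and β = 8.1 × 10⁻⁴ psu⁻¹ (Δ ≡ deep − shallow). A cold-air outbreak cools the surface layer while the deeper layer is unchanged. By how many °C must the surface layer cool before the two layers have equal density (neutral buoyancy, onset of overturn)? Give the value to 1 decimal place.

3.8 °C

Neutral buoyancy requires Δρ = 0, i.e. −α(T_deep − T_surf′) + β(S_deep − S_surf) = 0.
T_surf′ = T_deep − (β/α)·ΔS = 21.5 − (8.1 × 10⁻⁴/2.5 × 10⁻⁴)·(-0.39) = 22.764 °C.
Cooling required: 26.6 − (22.764) = 3.836 °C.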